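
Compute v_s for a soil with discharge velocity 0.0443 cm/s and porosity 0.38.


Using v_s = v_d / n
v_s = 0.0443 / 0.38
v_s = 0.11658 cm/s


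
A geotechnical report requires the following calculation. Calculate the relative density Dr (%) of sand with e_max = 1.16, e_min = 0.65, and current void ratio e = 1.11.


Result: 9.8 %

Derivation:
Using Dr = (e_max - e) / (e_max - e_min) * 100
e_max - e = 1.16 - 1.11 = 0.05
e_max - e_min = 1.16 - 0.65 = 0.51
Dr = 0.05 / 0.51 * 100
Dr = 9.8 %


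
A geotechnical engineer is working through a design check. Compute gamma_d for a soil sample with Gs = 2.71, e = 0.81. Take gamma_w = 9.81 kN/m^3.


Result: 14.688 kN/m^3

Derivation:
Using gamma_d = Gs * gamma_w / (1 + e)
gamma_d = 2.71 * 9.81 / (1 + 0.81)
gamma_d = 2.71 * 9.81 / 1.81
gamma_d = 14.688 kN/m^3


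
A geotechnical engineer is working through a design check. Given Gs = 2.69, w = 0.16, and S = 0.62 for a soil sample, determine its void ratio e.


Using the relation e = Gs * w / S
e = 2.69 * 0.16 / 0.62
e = 0.6942


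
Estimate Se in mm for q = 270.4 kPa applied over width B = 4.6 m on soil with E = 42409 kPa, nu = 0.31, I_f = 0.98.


Using Se = q * B * (1 - nu^2) * I_f / E
1 - nu^2 = 1 - 0.31^2 = 0.9039
Se = 270.4 * 4.6 * 0.9039 * 0.98 / 42409
Se = 0.025981 m
Convert to mm: Se = 0.025981 * 1000 = 25.981 mm


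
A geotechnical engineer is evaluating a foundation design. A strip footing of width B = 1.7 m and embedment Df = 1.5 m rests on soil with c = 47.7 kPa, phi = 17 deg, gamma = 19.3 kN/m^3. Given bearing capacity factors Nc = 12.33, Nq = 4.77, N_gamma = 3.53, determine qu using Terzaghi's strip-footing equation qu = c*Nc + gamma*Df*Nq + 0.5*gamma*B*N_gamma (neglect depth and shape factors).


Result: 784.14 kPa

Derivation:
Compute qu = c*Nc + gamma*Df*Nq + 0.5*gamma*B*N_gamma
Term 1: 47.7 * 12.33 = 588.141
Term 2: 19.3 * 1.5 * 4.77 = 138.0915
Term 3: 0.5 * 19.3 * 1.7 * 3.53 = 57.90965
qu = 588.141 + 138.0915 + 57.90965
qu = 784.14 kPa


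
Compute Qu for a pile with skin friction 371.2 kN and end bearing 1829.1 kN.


Result: 2200.3 kN

Derivation:
Using Qu = Qf + Qb
Qu = 371.2 + 1829.1
Qu = 2200.3 kN


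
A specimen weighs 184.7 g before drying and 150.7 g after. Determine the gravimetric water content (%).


Using w = (m_wet - m_dry) / m_dry * 100
m_wet - m_dry = 184.7 - 150.7 = 34.0 g
w = 34.0 / 150.7 * 100
w = 22.56 %


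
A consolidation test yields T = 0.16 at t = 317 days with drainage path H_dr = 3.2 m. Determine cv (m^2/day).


Using cv = T * H_dr^2 / t
H_dr^2 = 3.2^2 = 10.24
cv = 0.16 * 10.24 / 317
cv = 0.00517 m^2/day


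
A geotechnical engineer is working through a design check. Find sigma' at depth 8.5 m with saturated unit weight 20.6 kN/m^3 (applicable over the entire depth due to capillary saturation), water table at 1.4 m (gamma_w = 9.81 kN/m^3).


Result: 105.45 kPa

Derivation:
Total stress = gamma_sat * depth
sigma = 20.6 * 8.5 = 175.1 kPa
Pore water pressure u = gamma_w * (depth - d_wt)
u = 9.81 * (8.5 - 1.4) = 69.651 kPa
Effective stress = sigma - u
sigma' = 175.1 - 69.651 = 105.45 kPa


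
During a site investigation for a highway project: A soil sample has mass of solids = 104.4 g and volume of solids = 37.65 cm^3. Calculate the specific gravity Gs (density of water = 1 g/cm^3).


Using Gs = m_s / (V_s * rho_w)
Since rho_w = 1 g/cm^3:
Gs = 104.4 / 37.65
Gs = 2.773


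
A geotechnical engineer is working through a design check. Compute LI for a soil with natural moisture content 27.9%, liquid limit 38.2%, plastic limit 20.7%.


Result: 0.411

Derivation:
First compute the plasticity index:
PI = LL - PL = 38.2 - 20.7 = 17.5
Then compute the liquidity index:
LI = (w - PL) / PI
LI = (27.9 - 20.7) / 17.5
LI = 0.411


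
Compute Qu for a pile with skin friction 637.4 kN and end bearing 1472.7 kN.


Result: 2110.1 kN

Derivation:
Using Qu = Qf + Qb
Qu = 637.4 + 1472.7
Qu = 2110.1 kN


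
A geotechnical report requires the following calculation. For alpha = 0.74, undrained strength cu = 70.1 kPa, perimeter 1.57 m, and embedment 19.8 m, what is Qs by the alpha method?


Result: 1612.56 kN

Derivation:
Using Qs = alpha * cu * perimeter * L
Qs = 0.74 * 70.1 * 1.57 * 19.8
Qs = 1612.56 kN


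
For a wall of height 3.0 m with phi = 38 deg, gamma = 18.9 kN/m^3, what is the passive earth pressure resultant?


Result: 357.53 kN/m

Derivation:
Compute passive earth pressure coefficient:
Kp = tan^2(45 + phi/2) = tan^2(64.0) = 4.203746
Compute passive force:
Pp = 0.5 * Kp * gamma * H^2
Pp = 0.5 * 4.203746 * 18.9 * 3.0^2
Pp = 357.53 kN/m


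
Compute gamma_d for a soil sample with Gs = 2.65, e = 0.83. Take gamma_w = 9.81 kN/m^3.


Using gamma_d = Gs * gamma_w / (1 + e)
gamma_d = 2.65 * 9.81 / (1 + 0.83)
gamma_d = 2.65 * 9.81 / 1.83
gamma_d = 14.206 kN/m^3


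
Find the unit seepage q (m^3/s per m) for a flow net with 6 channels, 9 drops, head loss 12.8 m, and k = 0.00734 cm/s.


Convert k to m/s for unit consistency with H:
k = 0.00734 cm/s = 0.00734 / 100 m/s = 7.34e-05 m/s
Using q = k * H * Nf / Nd
Nf / Nd = 6 / 9 = 0.6667
q = 7.34e-05 * 12.8 * 0.6667
q = 0.0006263 m^3/s per m


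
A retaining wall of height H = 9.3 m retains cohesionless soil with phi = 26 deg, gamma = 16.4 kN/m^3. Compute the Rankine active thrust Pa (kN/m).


Compute active earth pressure coefficient:
Ka = tan^2(45 - phi/2) = tan^2(32.0) = 0.390462
Compute active force:
Pa = 0.5 * Ka * gamma * H^2
Pa = 0.5 * 0.390462 * 16.4 * 9.3^2
Pa = 276.92 kN/m


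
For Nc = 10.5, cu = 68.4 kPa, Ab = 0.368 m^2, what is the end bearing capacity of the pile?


Result: 264.3 kN

Derivation:
Using Qb = Nc * cu * Ab
Qb = 10.5 * 68.4 * 0.368
Qb = 264.3 kN


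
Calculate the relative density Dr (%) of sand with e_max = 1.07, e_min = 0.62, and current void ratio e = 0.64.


Using Dr = (e_max - e) / (e_max - e_min) * 100
e_max - e = 1.07 - 0.64 = 0.43
e_max - e_min = 1.07 - 0.62 = 0.45
Dr = 0.43 / 0.45 * 100
Dr = 95.56 %


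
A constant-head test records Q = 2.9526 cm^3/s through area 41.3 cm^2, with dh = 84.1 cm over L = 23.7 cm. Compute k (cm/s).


Compute hydraulic gradient:
i = dh / L = 84.1 / 23.7 = 3.54852
Then apply Darcy's law:
k = Q / (A * i)
k = 2.9526 / (41.3 * 3.54852)
k = 2.9526 / 146.554
k = 0.020147 cm/s


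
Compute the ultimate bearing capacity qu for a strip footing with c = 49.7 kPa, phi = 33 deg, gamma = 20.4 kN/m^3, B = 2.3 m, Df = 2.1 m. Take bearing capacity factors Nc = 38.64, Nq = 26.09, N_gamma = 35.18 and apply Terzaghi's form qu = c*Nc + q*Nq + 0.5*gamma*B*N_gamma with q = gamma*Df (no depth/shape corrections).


Compute qu = c*Nc + gamma*Df*Nq + 0.5*gamma*B*N_gamma
Term 1: 49.7 * 38.64 = 1920.408
Term 2: 20.4 * 2.1 * 26.09 = 1117.6956
Term 3: 0.5 * 20.4 * 2.3 * 35.18 = 825.3228
qu = 1920.408 + 1117.6956 + 825.3228
qu = 3863.43 kPa


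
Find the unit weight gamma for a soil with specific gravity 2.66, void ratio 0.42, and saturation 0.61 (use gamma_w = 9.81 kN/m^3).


Using gamma = gamma_w * (Gs + S*e) / (1 + e)
Numerator: Gs + S*e = 2.66 + 0.61*0.42 = 2.9162
Denominator: 1 + e = 1 + 0.42 = 1.42
gamma = 9.81 * 2.9162 / 1.42
gamma = 20.146 kN/m^3


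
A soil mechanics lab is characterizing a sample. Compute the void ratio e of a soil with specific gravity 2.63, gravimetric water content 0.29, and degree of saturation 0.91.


Result: 0.8381

Derivation:
Using the relation e = Gs * w / S
e = 2.63 * 0.29 / 0.91
e = 0.8381


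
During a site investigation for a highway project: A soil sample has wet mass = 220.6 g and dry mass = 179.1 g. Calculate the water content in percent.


Using w = (m_wet - m_dry) / m_dry * 100
m_wet - m_dry = 220.6 - 179.1 = 41.5 g
w = 41.5 / 179.1 * 100
w = 23.17 %


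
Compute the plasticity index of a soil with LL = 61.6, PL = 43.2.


Using PI = LL - PL
PI = 61.6 - 43.2
PI = 18.4


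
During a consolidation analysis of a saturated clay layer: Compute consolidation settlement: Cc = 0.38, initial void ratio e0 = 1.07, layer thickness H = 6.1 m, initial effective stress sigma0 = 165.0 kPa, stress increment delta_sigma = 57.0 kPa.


Result: 0.1443 m

Derivation:
Using Sc = Cc * H / (1 + e0) * log10((sigma0 + delta_sigma) / sigma0)
Stress ratio = (165.0 + 57.0) / 165.0 = 1.34545
log10(1.34545) = 0.128869
Cc * H / (1 + e0) = 0.38 * 6.1 / (1 + 1.07) = 1.11981
Sc = 1.11981 * 0.128869
Sc = 0.1443 m


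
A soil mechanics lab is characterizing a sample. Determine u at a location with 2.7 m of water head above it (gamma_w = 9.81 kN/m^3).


Result: 26.49 kPa

Derivation:
Using u = gamma_w * h_w
u = 9.81 * 2.7
u = 26.49 kPa


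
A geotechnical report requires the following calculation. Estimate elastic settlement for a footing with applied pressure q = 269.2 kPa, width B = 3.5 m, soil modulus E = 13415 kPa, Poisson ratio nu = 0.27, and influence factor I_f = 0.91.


Using Se = q * B * (1 - nu^2) * I_f / E
1 - nu^2 = 1 - 0.27^2 = 0.9271
Se = 269.2 * 3.5 * 0.9271 * 0.91 / 13415
Se = 0.059254 m
Convert to mm: Se = 0.059254 * 1000 = 59.254 mm


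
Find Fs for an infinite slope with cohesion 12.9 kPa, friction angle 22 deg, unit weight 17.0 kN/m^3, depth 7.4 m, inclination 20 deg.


Using Fs = c / (gamma*H*sin(beta)*cos(beta)) + tan(phi)/tan(beta)
Cohesion contribution = 12.9 / (17.0*7.4*sin(20)*cos(20))
Cohesion contribution = 0.319059
Friction contribution = tan(22)/tan(20) = 1.11005
Fs = 0.319059 + 1.11005
Fs = 1.429


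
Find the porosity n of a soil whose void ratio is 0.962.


Using the relation n = e / (1 + e)
n = 0.962 / (1 + 0.962)
n = 0.962 / 1.962
n = 0.4903


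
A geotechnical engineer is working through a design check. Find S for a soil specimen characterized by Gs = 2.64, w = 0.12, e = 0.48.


Using S = Gs * w / e
S = 2.64 * 0.12 / 0.48
S = 0.66


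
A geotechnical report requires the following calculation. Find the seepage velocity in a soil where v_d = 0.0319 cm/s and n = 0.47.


Result: 0.06787 cm/s

Derivation:
Using v_s = v_d / n
v_s = 0.0319 / 0.47
v_s = 0.06787 cm/s


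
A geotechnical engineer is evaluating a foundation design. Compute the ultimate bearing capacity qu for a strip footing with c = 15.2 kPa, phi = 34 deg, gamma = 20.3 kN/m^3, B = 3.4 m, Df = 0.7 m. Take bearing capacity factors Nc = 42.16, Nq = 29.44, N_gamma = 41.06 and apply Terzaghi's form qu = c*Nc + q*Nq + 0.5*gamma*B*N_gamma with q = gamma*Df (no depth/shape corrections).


Compute qu = c*Nc + gamma*Df*Nq + 0.5*gamma*B*N_gamma
Term 1: 15.2 * 42.16 = 640.832
Term 2: 20.3 * 0.7 * 29.44 = 418.3424
Term 3: 0.5 * 20.3 * 3.4 * 41.06 = 1416.9806
qu = 640.832 + 418.3424 + 1416.9806
qu = 2476.16 kPa


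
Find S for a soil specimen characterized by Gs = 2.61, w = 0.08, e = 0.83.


Using S = Gs * w / e
S = 2.61 * 0.08 / 0.83
S = 0.2516


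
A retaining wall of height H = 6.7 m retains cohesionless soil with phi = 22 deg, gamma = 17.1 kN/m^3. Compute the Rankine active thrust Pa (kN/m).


Compute active earth pressure coefficient:
Ka = tan^2(45 - phi/2) = tan^2(34.0) = 0.454962
Compute active force:
Pa = 0.5 * Ka * gamma * H^2
Pa = 0.5 * 0.454962 * 17.1 * 6.7^2
Pa = 174.62 kN/m


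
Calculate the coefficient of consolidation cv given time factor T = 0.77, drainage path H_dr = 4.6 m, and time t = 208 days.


Using cv = T * H_dr^2 / t
H_dr^2 = 4.6^2 = 21.16
cv = 0.77 * 21.16 / 208
cv = 0.07833 m^2/day


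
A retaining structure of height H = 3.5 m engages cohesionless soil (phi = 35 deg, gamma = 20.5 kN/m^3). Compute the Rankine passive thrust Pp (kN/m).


Result: 463.35 kN/m

Derivation:
Compute passive earth pressure coefficient:
Kp = tan^2(45 + phi/2) = tan^2(62.5) = 3.690172
Compute passive force:
Pp = 0.5 * Kp * gamma * H^2
Pp = 0.5 * 3.690172 * 20.5 * 3.5^2
Pp = 463.35 kN/m


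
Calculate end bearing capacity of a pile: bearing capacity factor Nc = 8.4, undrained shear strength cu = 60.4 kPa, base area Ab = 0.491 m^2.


Result: 249.11 kN

Derivation:
Using Qb = Nc * cu * Ab
Qb = 8.4 * 60.4 * 0.491
Qb = 249.11 kN


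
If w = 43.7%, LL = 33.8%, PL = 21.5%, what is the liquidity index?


First compute the plasticity index:
PI = LL - PL = 33.8 - 21.5 = 12.3
Then compute the liquidity index:
LI = (w - PL) / PI
LI = (43.7 - 21.5) / 12.3
LI = 1.805


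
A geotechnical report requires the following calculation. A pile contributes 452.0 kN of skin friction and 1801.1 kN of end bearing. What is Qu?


Using Qu = Qf + Qb
Qu = 452.0 + 1801.1
Qu = 2253.1 kN


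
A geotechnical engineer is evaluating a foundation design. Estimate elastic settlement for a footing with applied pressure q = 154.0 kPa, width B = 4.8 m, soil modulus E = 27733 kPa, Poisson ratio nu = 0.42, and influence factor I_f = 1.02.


Result: 22.391 mm

Derivation:
Using Se = q * B * (1 - nu^2) * I_f / E
1 - nu^2 = 1 - 0.42^2 = 0.8236
Se = 154.0 * 4.8 * 0.8236 * 1.02 / 27733
Se = 0.022391 m
Convert to mm: Se = 0.022391 * 1000 = 22.391 mm


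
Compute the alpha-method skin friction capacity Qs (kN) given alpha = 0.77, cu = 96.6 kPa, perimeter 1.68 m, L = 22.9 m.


Result: 2861.62 kN

Derivation:
Using Qs = alpha * cu * perimeter * L
Qs = 0.77 * 96.6 * 1.68 * 22.9
Qs = 2861.62 kN


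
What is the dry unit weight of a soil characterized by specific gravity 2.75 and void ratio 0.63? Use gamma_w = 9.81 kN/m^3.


Result: 16.551 kN/m^3

Derivation:
Using gamma_d = Gs * gamma_w / (1 + e)
gamma_d = 2.75 * 9.81 / (1 + 0.63)
gamma_d = 2.75 * 9.81 / 1.63
gamma_d = 16.551 kN/m^3


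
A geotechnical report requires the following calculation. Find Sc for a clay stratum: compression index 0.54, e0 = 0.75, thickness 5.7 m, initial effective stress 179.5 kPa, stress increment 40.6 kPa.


Using Sc = Cc * H / (1 + e0) * log10((sigma0 + delta_sigma) / sigma0)
Stress ratio = (179.5 + 40.6) / 179.5 = 1.22618
log10(1.22618) = 0.0885556
Cc * H / (1 + e0) = 0.54 * 5.7 / (1 + 0.75) = 1.75886
Sc = 1.75886 * 0.0885556
Sc = 0.1558 m


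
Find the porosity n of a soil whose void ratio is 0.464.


Using the relation n = e / (1 + e)
n = 0.464 / (1 + 0.464)
n = 0.464 / 1.464
n = 0.3169


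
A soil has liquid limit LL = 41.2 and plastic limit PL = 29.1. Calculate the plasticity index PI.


Result: 12.1

Derivation:
Using PI = LL - PL
PI = 41.2 - 29.1
PI = 12.1


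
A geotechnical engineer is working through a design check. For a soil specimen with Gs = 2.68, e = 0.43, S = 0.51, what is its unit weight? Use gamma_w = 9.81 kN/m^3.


Result: 19.89 kN/m^3

Derivation:
Using gamma = gamma_w * (Gs + S*e) / (1 + e)
Numerator: Gs + S*e = 2.68 + 0.51*0.43 = 2.8993
Denominator: 1 + e = 1 + 0.43 = 1.43
gamma = 9.81 * 2.8993 / 1.43
gamma = 19.89 kN/m^3


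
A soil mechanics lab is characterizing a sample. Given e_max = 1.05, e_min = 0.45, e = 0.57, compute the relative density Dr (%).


Using Dr = (e_max - e) / (e_max - e_min) * 100
e_max - e = 1.05 - 0.57 = 0.48
e_max - e_min = 1.05 - 0.45 = 0.6
Dr = 0.48 / 0.6 * 100
Dr = 80.0 %


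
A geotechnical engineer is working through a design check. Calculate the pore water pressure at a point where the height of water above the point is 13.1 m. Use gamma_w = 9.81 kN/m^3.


Result: 128.51 kPa

Derivation:
Using u = gamma_w * h_w
u = 9.81 * 13.1
u = 128.51 kPa


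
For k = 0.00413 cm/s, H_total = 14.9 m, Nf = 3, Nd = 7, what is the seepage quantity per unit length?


Convert k to m/s for unit consistency with H:
k = 0.00413 cm/s = 0.00413 / 100 m/s = 4.13e-05 m/s
Using q = k * H * Nf / Nd
Nf / Nd = 3 / 7 = 0.4286
q = 4.13e-05 * 14.9 * 0.4286
q = 0.0002637 m^3/s per m


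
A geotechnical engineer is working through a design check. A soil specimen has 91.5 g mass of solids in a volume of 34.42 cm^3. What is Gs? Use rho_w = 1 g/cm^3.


Using Gs = m_s / (V_s * rho_w)
Since rho_w = 1 g/cm^3:
Gs = 91.5 / 34.42
Gs = 2.658


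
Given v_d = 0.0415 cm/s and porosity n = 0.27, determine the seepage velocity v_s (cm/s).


Using v_s = v_d / n
v_s = 0.0415 / 0.27
v_s = 0.1537 cm/s


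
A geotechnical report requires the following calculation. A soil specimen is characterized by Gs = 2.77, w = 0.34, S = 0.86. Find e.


Result: 1.0951

Derivation:
Using the relation e = Gs * w / S
e = 2.77 * 0.34 / 0.86
e = 1.0951


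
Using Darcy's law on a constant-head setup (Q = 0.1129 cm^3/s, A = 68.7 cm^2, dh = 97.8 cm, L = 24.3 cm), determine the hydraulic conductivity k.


Compute hydraulic gradient:
i = dh / L = 97.8 / 24.3 = 4.02469
Then apply Darcy's law:
k = Q / (A * i)
k = 0.1129 / (68.7 * 4.02469)
k = 0.1129 / 276.496
k = 0.000408 cm/s


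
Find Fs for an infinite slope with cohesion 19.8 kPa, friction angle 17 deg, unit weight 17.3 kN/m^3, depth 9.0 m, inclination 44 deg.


Using Fs = c / (gamma*H*sin(beta)*cos(beta)) + tan(phi)/tan(beta)
Cohesion contribution = 19.8 / (17.3*9.0*sin(44)*cos(44))
Cohesion contribution = 0.25449
Friction contribution = tan(17)/tan(44) = 0.316593
Fs = 0.25449 + 0.316593
Fs = 0.571


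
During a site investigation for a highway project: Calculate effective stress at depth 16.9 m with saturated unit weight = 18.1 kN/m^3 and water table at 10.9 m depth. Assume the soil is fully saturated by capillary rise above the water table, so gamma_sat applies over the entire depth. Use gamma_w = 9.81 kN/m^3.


Total stress = gamma_sat * depth
sigma = 18.1 * 16.9 = 305.89 kPa
Pore water pressure u = gamma_w * (depth - d_wt)
u = 9.81 * (16.9 - 10.9) = 58.86 kPa
Effective stress = sigma - u
sigma' = 305.89 - 58.86 = 247.03 kPa


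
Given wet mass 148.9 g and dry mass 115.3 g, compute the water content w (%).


Using w = (m_wet - m_dry) / m_dry * 100
m_wet - m_dry = 148.9 - 115.3 = 33.6 g
w = 33.6 / 115.3 * 100
w = 29.14 %


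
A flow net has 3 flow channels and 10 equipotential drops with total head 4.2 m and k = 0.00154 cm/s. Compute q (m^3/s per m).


Result: 1.94e-05 m^3/s per m

Derivation:
Convert k to m/s for unit consistency with H:
k = 0.00154 cm/s = 0.00154 / 100 m/s = 1.54e-05 m/s
Using q = k * H * Nf / Nd
Nf / Nd = 3 / 10 = 0.3
q = 1.54e-05 * 4.2 * 0.3
q = 1.94e-05 m^3/s per m


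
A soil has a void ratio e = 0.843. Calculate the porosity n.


Using the relation n = e / (1 + e)
n = 0.843 / (1 + 0.843)
n = 0.843 / 1.843
n = 0.4574


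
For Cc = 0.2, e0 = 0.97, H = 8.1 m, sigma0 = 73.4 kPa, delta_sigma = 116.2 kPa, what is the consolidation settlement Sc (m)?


Result: 0.3389 m

Derivation:
Using Sc = Cc * H / (1 + e0) * log10((sigma0 + delta_sigma) / sigma0)
Stress ratio = (73.4 + 116.2) / 73.4 = 2.58311
log10(2.58311) = 0.412142
Cc * H / (1 + e0) = 0.2 * 8.1 / (1 + 0.97) = 0.822335
Sc = 0.822335 * 0.412142
Sc = 0.3389 m


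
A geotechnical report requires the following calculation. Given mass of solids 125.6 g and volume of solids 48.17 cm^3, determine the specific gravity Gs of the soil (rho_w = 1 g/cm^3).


Result: 2.607

Derivation:
Using Gs = m_s / (V_s * rho_w)
Since rho_w = 1 g/cm^3:
Gs = 125.6 / 48.17
Gs = 2.607


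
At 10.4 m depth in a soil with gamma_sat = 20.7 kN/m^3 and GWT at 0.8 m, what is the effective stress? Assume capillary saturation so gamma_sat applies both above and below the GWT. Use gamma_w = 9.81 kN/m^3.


Result: 121.1 kPa

Derivation:
Total stress = gamma_sat * depth
sigma = 20.7 * 10.4 = 215.28 kPa
Pore water pressure u = gamma_w * (depth - d_wt)
u = 9.81 * (10.4 - 0.8) = 94.176 kPa
Effective stress = sigma - u
sigma' = 215.28 - 94.176 = 121.1 kPa


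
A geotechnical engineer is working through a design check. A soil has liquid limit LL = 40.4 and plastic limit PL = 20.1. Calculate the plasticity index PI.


Result: 20.3

Derivation:
Using PI = LL - PL
PI = 40.4 - 20.1
PI = 20.3


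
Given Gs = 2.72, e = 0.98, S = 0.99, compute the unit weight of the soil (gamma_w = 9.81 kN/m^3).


Using gamma = gamma_w * (Gs + S*e) / (1 + e)
Numerator: Gs + S*e = 2.72 + 0.99*0.98 = 3.6902
Denominator: 1 + e = 1 + 0.98 = 1.98
gamma = 9.81 * 3.6902 / 1.98
gamma = 18.283 kN/m^3


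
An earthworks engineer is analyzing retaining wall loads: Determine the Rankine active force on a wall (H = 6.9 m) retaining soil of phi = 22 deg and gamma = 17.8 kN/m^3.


Compute active earth pressure coefficient:
Ka = tan^2(45 - phi/2) = tan^2(34.0) = 0.454962
Compute active force:
Pa = 0.5 * Ka * gamma * H^2
Pa = 0.5 * 0.454962 * 17.8 * 6.9^2
Pa = 192.78 kN/m


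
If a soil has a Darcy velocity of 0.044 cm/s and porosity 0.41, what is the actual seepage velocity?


Using v_s = v_d / n
v_s = 0.044 / 0.41
v_s = 0.10732 cm/s


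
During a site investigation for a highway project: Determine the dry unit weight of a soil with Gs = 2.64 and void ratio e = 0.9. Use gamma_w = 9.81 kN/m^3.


Using gamma_d = Gs * gamma_w / (1 + e)
gamma_d = 2.64 * 9.81 / (1 + 0.9)
gamma_d = 2.64 * 9.81 / 1.9
gamma_d = 13.631 kN/m^3


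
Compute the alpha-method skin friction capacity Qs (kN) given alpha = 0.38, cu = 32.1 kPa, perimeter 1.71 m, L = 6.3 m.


Using Qs = alpha * cu * perimeter * L
Qs = 0.38 * 32.1 * 1.71 * 6.3
Qs = 131.41 kN


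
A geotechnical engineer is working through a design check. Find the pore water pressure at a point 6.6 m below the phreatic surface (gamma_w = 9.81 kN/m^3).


Result: 64.75 kPa

Derivation:
Using u = gamma_w * h_w
u = 9.81 * 6.6
u = 64.75 kPa


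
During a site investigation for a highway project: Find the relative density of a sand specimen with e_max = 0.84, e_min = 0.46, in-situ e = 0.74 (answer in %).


Using Dr = (e_max - e) / (e_max - e_min) * 100
e_max - e = 0.84 - 0.74 = 0.1
e_max - e_min = 0.84 - 0.46 = 0.38
Dr = 0.1 / 0.38 * 100
Dr = 26.32 %


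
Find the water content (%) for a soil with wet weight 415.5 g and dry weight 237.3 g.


Using w = (m_wet - m_dry) / m_dry * 100
m_wet - m_dry = 415.5 - 237.3 = 178.2 g
w = 178.2 / 237.3 * 100
w = 75.09 %


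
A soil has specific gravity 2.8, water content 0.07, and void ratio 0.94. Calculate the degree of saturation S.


Using S = Gs * w / e
S = 2.8 * 0.07 / 0.94
S = 0.2085


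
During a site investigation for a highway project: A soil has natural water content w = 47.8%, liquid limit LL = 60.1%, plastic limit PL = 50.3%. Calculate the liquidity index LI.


First compute the plasticity index:
PI = LL - PL = 60.1 - 50.3 = 9.8
Then compute the liquidity index:
LI = (w - PL) / PI
LI = (47.8 - 50.3) / 9.8
LI = -0.255


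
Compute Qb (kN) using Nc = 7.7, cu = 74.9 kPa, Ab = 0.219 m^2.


Result: 126.3 kN

Derivation:
Using Qb = Nc * cu * Ab
Qb = 7.7 * 74.9 * 0.219
Qb = 126.3 kN


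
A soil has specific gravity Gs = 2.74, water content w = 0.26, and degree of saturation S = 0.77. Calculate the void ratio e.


Result: 0.9252

Derivation:
Using the relation e = Gs * w / S
e = 2.74 * 0.26 / 0.77
e = 0.9252


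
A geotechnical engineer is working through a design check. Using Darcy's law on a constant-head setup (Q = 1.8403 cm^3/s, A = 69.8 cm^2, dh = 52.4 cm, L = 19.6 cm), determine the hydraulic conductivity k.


Compute hydraulic gradient:
i = dh / L = 52.4 / 19.6 = 2.67347
Then apply Darcy's law:
k = Q / (A * i)
k = 1.8403 / (69.8 * 2.67347)
k = 1.8403 / 186.608
k = 0.009862 cm/s


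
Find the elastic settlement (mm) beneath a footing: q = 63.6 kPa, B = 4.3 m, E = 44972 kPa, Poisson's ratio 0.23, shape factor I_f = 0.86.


Using Se = q * B * (1 - nu^2) * I_f / E
1 - nu^2 = 1 - 0.23^2 = 0.9471
Se = 63.6 * 4.3 * 0.9471 * 0.86 / 44972
Se = 0.004953 m
Convert to mm: Se = 0.004953 * 1000 = 4.953 mm


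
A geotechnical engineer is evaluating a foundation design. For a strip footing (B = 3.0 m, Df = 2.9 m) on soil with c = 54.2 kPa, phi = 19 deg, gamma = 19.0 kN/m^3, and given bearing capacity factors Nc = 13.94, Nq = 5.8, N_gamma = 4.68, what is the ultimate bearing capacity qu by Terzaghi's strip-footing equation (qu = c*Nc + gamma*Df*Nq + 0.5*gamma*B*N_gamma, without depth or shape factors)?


Compute qu = c*Nc + gamma*Df*Nq + 0.5*gamma*B*N_gamma
Term 1: 54.2 * 13.94 = 755.548
Term 2: 19.0 * 2.9 * 5.8 = 319.58
Term 3: 0.5 * 19.0 * 3.0 * 4.68 = 133.38
qu = 755.548 + 319.58 + 133.38
qu = 1208.51 kPa


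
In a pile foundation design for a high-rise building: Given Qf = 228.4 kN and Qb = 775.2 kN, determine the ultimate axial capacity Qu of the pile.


Result: 1003.6 kN

Derivation:
Using Qu = Qf + Qb
Qu = 228.4 + 775.2
Qu = 1003.6 kN


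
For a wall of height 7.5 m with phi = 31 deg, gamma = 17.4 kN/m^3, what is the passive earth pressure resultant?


Compute passive earth pressure coefficient:
Kp = tan^2(45 + phi/2) = tan^2(60.5) = 3.124035
Compute passive force:
Pp = 0.5 * Kp * gamma * H^2
Pp = 0.5 * 3.124035 * 17.4 * 7.5^2
Pp = 1528.82 kN/m


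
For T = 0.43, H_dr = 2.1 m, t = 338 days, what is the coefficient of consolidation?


Result: 0.00561 m^2/day

Derivation:
Using cv = T * H_dr^2 / t
H_dr^2 = 2.1^2 = 4.41
cv = 0.43 * 4.41 / 338
cv = 0.00561 m^2/day


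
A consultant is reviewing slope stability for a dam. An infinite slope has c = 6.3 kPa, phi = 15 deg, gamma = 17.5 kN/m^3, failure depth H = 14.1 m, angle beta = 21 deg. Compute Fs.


Using Fs = c / (gamma*H*sin(beta)*cos(beta)) + tan(phi)/tan(beta)
Cohesion contribution = 6.3 / (17.5*14.1*sin(21)*cos(21))
Cohesion contribution = 0.0763137
Friction contribution = tan(15)/tan(21) = 0.698032
Fs = 0.0763137 + 0.698032
Fs = 0.774


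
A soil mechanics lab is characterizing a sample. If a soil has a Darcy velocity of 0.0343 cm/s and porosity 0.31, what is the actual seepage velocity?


Using v_s = v_d / n
v_s = 0.0343 / 0.31
v_s = 0.11065 cm/s


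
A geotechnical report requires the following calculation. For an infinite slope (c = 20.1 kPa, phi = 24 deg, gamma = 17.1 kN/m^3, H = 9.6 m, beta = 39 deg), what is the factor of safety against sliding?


Result: 0.8

Derivation:
Using Fs = c / (gamma*H*sin(beta)*cos(beta)) + tan(phi)/tan(beta)
Cohesion contribution = 20.1 / (17.1*9.6*sin(39)*cos(39))
Cohesion contribution = 0.250354
Friction contribution = tan(24)/tan(39) = 0.549812
Fs = 0.250354 + 0.549812
Fs = 0.8


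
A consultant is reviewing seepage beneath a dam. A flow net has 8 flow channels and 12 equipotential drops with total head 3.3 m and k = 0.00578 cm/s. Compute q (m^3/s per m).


Result: 0.0001272 m^3/s per m

Derivation:
Convert k to m/s for unit consistency with H:
k = 0.00578 cm/s = 0.00578 / 100 m/s = 5.78e-05 m/s
Using q = k * H * Nf / Nd
Nf / Nd = 8 / 12 = 0.6667
q = 5.78e-05 * 3.3 * 0.6667
q = 0.0001272 m^3/s per m


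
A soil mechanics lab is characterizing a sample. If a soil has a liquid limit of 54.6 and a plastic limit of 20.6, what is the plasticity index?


Result: 34.0

Derivation:
Using PI = LL - PL
PI = 54.6 - 20.6
PI = 34.0


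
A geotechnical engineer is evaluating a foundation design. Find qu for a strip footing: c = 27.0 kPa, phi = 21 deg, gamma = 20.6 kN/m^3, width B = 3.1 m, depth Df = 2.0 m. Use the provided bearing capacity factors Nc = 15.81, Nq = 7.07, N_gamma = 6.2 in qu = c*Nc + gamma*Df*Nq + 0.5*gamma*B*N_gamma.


Compute qu = c*Nc + gamma*Df*Nq + 0.5*gamma*B*N_gamma
Term 1: 27.0 * 15.81 = 426.87
Term 2: 20.6 * 2.0 * 7.07 = 291.284
Term 3: 0.5 * 20.6 * 3.1 * 6.2 = 197.966
qu = 426.87 + 291.284 + 197.966
qu = 916.12 kPa


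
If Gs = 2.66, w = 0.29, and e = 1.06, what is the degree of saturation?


Using S = Gs * w / e
S = 2.66 * 0.29 / 1.06
S = 0.7277


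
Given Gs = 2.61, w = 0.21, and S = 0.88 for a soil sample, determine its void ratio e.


Result: 0.6228

Derivation:
Using the relation e = Gs * w / S
e = 2.61 * 0.21 / 0.88
e = 0.6228


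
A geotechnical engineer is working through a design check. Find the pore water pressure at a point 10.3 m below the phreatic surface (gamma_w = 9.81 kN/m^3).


Result: 101.04 kPa

Derivation:
Using u = gamma_w * h_w
u = 9.81 * 10.3
u = 101.04 kPa


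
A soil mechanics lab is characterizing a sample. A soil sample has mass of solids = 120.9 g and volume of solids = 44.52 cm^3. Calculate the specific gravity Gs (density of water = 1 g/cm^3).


Result: 2.716

Derivation:
Using Gs = m_s / (V_s * rho_w)
Since rho_w = 1 g/cm^3:
Gs = 120.9 / 44.52
Gs = 2.716


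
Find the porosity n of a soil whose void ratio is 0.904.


Result: 0.4748

Derivation:
Using the relation n = e / (1 + e)
n = 0.904 / (1 + 0.904)
n = 0.904 / 1.904
n = 0.4748


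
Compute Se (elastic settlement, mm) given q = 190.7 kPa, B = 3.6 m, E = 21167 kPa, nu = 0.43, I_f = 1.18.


Using Se = q * B * (1 - nu^2) * I_f / E
1 - nu^2 = 1 - 0.43^2 = 0.8151
Se = 190.7 * 3.6 * 0.8151 * 1.18 / 21167
Se = 0.031195 m
Convert to mm: Se = 0.031195 * 1000 = 31.195 mm


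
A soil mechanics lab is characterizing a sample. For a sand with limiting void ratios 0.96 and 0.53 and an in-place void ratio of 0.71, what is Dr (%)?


Using Dr = (e_max - e) / (e_max - e_min) * 100
e_max - e = 0.96 - 0.71 = 0.25
e_max - e_min = 0.96 - 0.53 = 0.43
Dr = 0.25 / 0.43 * 100
Dr = 58.14 %


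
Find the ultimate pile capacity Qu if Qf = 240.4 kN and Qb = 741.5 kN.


Using Qu = Qf + Qb
Qu = 240.4 + 741.5
Qu = 981.9 kN


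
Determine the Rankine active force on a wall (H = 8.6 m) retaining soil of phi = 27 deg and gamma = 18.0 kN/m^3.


Compute active earth pressure coefficient:
Ka = tan^2(45 - phi/2) = tan^2(31.5) = 0.375525
Compute active force:
Pa = 0.5 * Ka * gamma * H^2
Pa = 0.5 * 0.375525 * 18.0 * 8.6^2
Pa = 249.96 kN/m


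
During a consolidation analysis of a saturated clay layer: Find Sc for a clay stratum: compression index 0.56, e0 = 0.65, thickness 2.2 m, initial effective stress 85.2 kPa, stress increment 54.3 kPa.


Using Sc = Cc * H / (1 + e0) * log10((sigma0 + delta_sigma) / sigma0)
Stress ratio = (85.2 + 54.3) / 85.2 = 1.63732
log10(1.63732) = 0.214135
Cc * H / (1 + e0) = 0.56 * 2.2 / (1 + 0.65) = 0.746667
Sc = 0.746667 * 0.214135
Sc = 0.1599 m


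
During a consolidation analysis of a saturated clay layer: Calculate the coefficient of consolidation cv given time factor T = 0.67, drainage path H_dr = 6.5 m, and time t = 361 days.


Result: 0.07841 m^2/day

Derivation:
Using cv = T * H_dr^2 / t
H_dr^2 = 6.5^2 = 42.25
cv = 0.67 * 42.25 / 361
cv = 0.07841 m^2/day


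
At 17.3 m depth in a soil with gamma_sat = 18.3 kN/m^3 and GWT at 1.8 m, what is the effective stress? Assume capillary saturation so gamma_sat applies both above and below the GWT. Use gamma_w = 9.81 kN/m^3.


Total stress = gamma_sat * depth
sigma = 18.3 * 17.3 = 316.59 kPa
Pore water pressure u = gamma_w * (depth - d_wt)
u = 9.81 * (17.3 - 1.8) = 152.055 kPa
Effective stress = sigma - u
sigma' = 316.59 - 152.055 = 164.54 kPa


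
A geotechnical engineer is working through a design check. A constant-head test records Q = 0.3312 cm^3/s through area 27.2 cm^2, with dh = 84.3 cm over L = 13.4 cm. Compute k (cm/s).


Compute hydraulic gradient:
i = dh / L = 84.3 / 13.4 = 6.29104
Then apply Darcy's law:
k = Q / (A * i)
k = 0.3312 / (27.2 * 6.29104)
k = 0.3312 / 171.116
k = 0.001936 cm/s


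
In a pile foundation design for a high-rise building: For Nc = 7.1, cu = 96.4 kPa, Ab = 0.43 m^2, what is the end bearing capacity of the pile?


Using Qb = Nc * cu * Ab
Qb = 7.1 * 96.4 * 0.43
Qb = 294.31 kN


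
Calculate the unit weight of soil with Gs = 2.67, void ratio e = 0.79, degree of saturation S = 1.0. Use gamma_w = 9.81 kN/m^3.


Using gamma = gamma_w * (Gs + S*e) / (1 + e)
Numerator: Gs + S*e = 2.67 + 1.0*0.79 = 3.46
Denominator: 1 + e = 1 + 0.79 = 1.79
gamma = 9.81 * 3.46 / 1.79
gamma = 18.962 kN/m^3


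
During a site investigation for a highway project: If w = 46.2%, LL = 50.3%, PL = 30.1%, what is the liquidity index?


First compute the plasticity index:
PI = LL - PL = 50.3 - 30.1 = 20.2
Then compute the liquidity index:
LI = (w - PL) / PI
LI = (46.2 - 30.1) / 20.2
LI = 0.797


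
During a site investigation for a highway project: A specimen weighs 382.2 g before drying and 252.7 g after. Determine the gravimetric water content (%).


Result: 51.25 %

Derivation:
Using w = (m_wet - m_dry) / m_dry * 100
m_wet - m_dry = 382.2 - 252.7 = 129.5 g
w = 129.5 / 252.7 * 100
w = 51.25 %


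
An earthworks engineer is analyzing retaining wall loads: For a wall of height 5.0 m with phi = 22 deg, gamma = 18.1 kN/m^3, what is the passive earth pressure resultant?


Result: 497.29 kN/m

Derivation:
Compute passive earth pressure coefficient:
Kp = tan^2(45 + phi/2) = tan^2(56.0) = 2.197987
Compute passive force:
Pp = 0.5 * Kp * gamma * H^2
Pp = 0.5 * 2.197987 * 18.1 * 5.0^2
Pp = 497.29 kN/m


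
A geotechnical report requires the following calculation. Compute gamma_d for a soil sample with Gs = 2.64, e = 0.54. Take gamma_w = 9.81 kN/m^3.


Using gamma_d = Gs * gamma_w / (1 + e)
gamma_d = 2.64 * 9.81 / (1 + 0.54)
gamma_d = 2.64 * 9.81 / 1.54
gamma_d = 16.817 kN/m^3


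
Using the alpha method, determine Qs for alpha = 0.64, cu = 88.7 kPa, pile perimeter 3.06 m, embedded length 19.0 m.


Using Qs = alpha * cu * perimeter * L
Qs = 0.64 * 88.7 * 3.06 * 19.0
Qs = 3300.49 kN


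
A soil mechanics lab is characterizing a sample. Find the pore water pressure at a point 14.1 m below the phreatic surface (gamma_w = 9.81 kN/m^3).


Result: 138.32 kPa

Derivation:
Using u = gamma_w * h_w
u = 9.81 * 14.1
u = 138.32 kPa


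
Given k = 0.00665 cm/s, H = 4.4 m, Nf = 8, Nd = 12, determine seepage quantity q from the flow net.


Convert k to m/s for unit consistency with H:
k = 0.00665 cm/s = 0.00665 / 100 m/s = 6.65e-05 m/s
Using q = k * H * Nf / Nd
Nf / Nd = 8 / 12 = 0.6667
q = 6.65e-05 * 4.4 * 0.6667
q = 0.0001951 m^3/s per m


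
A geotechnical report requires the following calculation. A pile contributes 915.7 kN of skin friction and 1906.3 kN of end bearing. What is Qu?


Result: 2822.0 kN

Derivation:
Using Qu = Qf + Qb
Qu = 915.7 + 1906.3
Qu = 2822.0 kN


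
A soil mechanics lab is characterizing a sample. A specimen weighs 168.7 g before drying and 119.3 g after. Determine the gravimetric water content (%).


Using w = (m_wet - m_dry) / m_dry * 100
m_wet - m_dry = 168.7 - 119.3 = 49.4 g
w = 49.4 / 119.3 * 100
w = 41.41 %


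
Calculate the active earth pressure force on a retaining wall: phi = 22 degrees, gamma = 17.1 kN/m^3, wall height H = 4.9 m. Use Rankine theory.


Result: 93.4 kN/m

Derivation:
Compute active earth pressure coefficient:
Ka = tan^2(45 - phi/2) = tan^2(34.0) = 0.454962
Compute active force:
Pa = 0.5 * Ka * gamma * H^2
Pa = 0.5 * 0.454962 * 17.1 * 4.9^2
Pa = 93.4 kN/m


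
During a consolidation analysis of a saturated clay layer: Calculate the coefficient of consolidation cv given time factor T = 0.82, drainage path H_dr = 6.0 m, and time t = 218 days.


Using cv = T * H_dr^2 / t
H_dr^2 = 6.0^2 = 36.0
cv = 0.82 * 36.0 / 218
cv = 0.13541 m^2/day


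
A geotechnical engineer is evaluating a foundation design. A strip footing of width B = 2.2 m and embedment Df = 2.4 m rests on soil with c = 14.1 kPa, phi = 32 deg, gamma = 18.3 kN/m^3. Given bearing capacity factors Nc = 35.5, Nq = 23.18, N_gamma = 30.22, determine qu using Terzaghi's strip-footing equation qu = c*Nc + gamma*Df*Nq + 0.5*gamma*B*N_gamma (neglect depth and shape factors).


Result: 2126.94 kPa

Derivation:
Compute qu = c*Nc + gamma*Df*Nq + 0.5*gamma*B*N_gamma
Term 1: 14.1 * 35.5 = 500.55
Term 2: 18.3 * 2.4 * 23.18 = 1018.0656
Term 3: 0.5 * 18.3 * 2.2 * 30.22 = 608.3286
qu = 500.55 + 1018.0656 + 608.3286
qu = 2126.94 kPa


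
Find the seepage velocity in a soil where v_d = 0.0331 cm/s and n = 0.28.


Result: 0.11821 cm/s

Derivation:
Using v_s = v_d / n
v_s = 0.0331 / 0.28
v_s = 0.11821 cm/s


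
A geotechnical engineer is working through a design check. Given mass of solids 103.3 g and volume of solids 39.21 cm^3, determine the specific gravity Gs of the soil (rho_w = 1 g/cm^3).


Result: 2.635

Derivation:
Using Gs = m_s / (V_s * rho_w)
Since rho_w = 1 g/cm^3:
Gs = 103.3 / 39.21
Gs = 2.635


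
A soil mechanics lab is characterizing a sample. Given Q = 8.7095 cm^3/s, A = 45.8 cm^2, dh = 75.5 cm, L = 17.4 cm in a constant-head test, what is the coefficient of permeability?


Compute hydraulic gradient:
i = dh / L = 75.5 / 17.4 = 4.33908
Then apply Darcy's law:
k = Q / (A * i)
k = 8.7095 / (45.8 * 4.33908)
k = 8.7095 / 198.73
k = 0.043826 cm/s


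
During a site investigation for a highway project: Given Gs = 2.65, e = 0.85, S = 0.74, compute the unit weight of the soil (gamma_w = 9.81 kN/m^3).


Using gamma = gamma_w * (Gs + S*e) / (1 + e)
Numerator: Gs + S*e = 2.65 + 0.74*0.85 = 3.279
Denominator: 1 + e = 1 + 0.85 = 1.85
gamma = 9.81 * 3.279 / 1.85
gamma = 17.388 kN/m^3


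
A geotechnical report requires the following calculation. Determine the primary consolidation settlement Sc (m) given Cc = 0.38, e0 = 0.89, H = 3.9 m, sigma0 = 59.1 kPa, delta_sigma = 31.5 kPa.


Using Sc = Cc * H / (1 + e0) * log10((sigma0 + delta_sigma) / sigma0)
Stress ratio = (59.1 + 31.5) / 59.1 = 1.53299
log10(1.53299) = 0.185541
Cc * H / (1 + e0) = 0.38 * 3.9 / (1 + 0.89) = 0.784127
Sc = 0.784127 * 0.185541
Sc = 0.1455 m


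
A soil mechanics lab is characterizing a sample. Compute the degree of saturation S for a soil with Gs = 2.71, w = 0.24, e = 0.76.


Result: 0.8558

Derivation:
Using S = Gs * w / e
S = 2.71 * 0.24 / 0.76
S = 0.8558


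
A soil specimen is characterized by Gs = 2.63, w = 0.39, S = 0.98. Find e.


Result: 1.0466

Derivation:
Using the relation e = Gs * w / S
e = 2.63 * 0.39 / 0.98
e = 1.0466


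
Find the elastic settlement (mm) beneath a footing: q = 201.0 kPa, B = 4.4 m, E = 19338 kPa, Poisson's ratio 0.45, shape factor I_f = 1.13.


Using Se = q * B * (1 - nu^2) * I_f / E
1 - nu^2 = 1 - 0.45^2 = 0.7975
Se = 201.0 * 4.4 * 0.7975 * 1.13 / 19338
Se = 0.041214 m
Convert to mm: Se = 0.041214 * 1000 = 41.214 mm


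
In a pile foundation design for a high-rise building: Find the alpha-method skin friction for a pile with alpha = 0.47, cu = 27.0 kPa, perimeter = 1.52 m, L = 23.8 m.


Result: 459.07 kN

Derivation:
Using Qs = alpha * cu * perimeter * L
Qs = 0.47 * 27.0 * 1.52 * 23.8
Qs = 459.07 kN


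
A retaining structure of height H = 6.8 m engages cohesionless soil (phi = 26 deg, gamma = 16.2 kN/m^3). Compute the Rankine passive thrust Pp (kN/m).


Compute passive earth pressure coefficient:
Kp = tan^2(45 + phi/2) = tan^2(58.0) = 2.561071
Compute passive force:
Pp = 0.5 * Kp * gamma * H^2
Pp = 0.5 * 2.561071 * 16.2 * 6.8^2
Pp = 959.23 kN/m


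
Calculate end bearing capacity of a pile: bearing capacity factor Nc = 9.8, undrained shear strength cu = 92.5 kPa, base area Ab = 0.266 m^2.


Using Qb = Nc * cu * Ab
Qb = 9.8 * 92.5 * 0.266
Qb = 241.13 kN


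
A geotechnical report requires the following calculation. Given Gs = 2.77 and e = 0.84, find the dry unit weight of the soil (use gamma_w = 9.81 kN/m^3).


Using gamma_d = Gs * gamma_w / (1 + e)
gamma_d = 2.77 * 9.81 / (1 + 0.84)
gamma_d = 2.77 * 9.81 / 1.84
gamma_d = 14.768 kN/m^3


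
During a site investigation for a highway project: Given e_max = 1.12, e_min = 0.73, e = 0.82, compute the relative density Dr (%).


Result: 76.92 %

Derivation:
Using Dr = (e_max - e) / (e_max - e_min) * 100
e_max - e = 1.12 - 0.82 = 0.3
e_max - e_min = 1.12 - 0.73 = 0.39
Dr = 0.3 / 0.39 * 100
Dr = 76.92 %


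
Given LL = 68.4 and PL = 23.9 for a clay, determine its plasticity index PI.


Using PI = LL - PL
PI = 68.4 - 23.9
PI = 44.5


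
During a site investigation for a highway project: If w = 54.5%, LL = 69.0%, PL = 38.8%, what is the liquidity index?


First compute the plasticity index:
PI = LL - PL = 69.0 - 38.8 = 30.2
Then compute the liquidity index:
LI = (w - PL) / PI
LI = (54.5 - 38.8) / 30.2
LI = 0.52


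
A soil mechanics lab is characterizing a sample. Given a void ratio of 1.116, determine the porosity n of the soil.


Using the relation n = e / (1 + e)
n = 1.116 / (1 + 1.116)
n = 1.116 / 2.116
n = 0.5274


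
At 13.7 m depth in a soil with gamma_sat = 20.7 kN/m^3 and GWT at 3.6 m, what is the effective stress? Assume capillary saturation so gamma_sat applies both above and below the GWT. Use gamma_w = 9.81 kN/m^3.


Total stress = gamma_sat * depth
sigma = 20.7 * 13.7 = 283.59 kPa
Pore water pressure u = gamma_w * (depth - d_wt)
u = 9.81 * (13.7 - 3.6) = 99.081 kPa
Effective stress = sigma - u
sigma' = 283.59 - 99.081 = 184.51 kPa
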